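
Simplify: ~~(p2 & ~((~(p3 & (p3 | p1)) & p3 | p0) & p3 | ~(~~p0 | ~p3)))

p2 & ~p3

~~(p2 & ~((~(p3 & (p3 | p1)) & p3 | p0) & p3 | ~(~~p0 | ~p3)))
= p2 & ~((~(p3 & (p3 | p1)) & p3 | p0) & p3 | ~(~~p0 | ~p3))
= p2 & ~((~p3 & p3 | p0) & p3 | ~(~~p0 | ~p3))
= p2 & ~(p0 & p3 | ~(~~p0 | ~p3))
= p2 & ~(p0 & p3 | ~p0 & p3)
= p2 & ~p3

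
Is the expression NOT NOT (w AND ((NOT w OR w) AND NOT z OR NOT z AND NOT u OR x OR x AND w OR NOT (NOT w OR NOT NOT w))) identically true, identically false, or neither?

NOT NOT (w AND ((NOT w OR w) AND NOT z OR NOT z AND NOT u OR x OR x AND w OR NOT (NOT w OR NOT NOT w)))
= NOT NOT (w AND ((NOT w OR w) AND NOT z OR NOT z AND NOT u OR x OR x AND w OR w AND NOT w))   (De Morgan)
= w AND ((NOT w OR w) AND NOT z OR NOT z AND NOT u OR x OR x AND w OR w AND NOT w)   (double negation)
= w AND (NOT z OR NOT z AND NOT u OR x OR x AND w OR w AND NOT w)   (complement / identity)
= w AND (NOT z OR NOT z AND NOT u OR x OR x AND w)   (complement / identity)
= w AND (NOT z OR x OR x AND w)   (absorption)
= w AND (NOT z OR x)   (absorption)
This depends on w, x, z, so it is not a constant.

neither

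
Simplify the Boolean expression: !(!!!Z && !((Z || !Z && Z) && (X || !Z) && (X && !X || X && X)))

Z

!(!!!Z && !((Z || !Z && Z) && (X || !Z) && (X && !X || X && X)))
= !(!!!Z && !((Z || !Z && Z) && (X || !Z) && X))   (distribution)
= !(!!!Z && !(Z && (X || !Z) && X))   (complement / identity)
= !(!Z && !(Z && (X || !Z) && X))   (double negation)
= Z || Z && (X || !Z) && X   (De Morgan)
= Z || Z && X   (absorption)
= Z   (absorption)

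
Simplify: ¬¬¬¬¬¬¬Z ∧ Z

¬¬¬¬¬¬¬Z ∧ Z
= ¬¬¬¬¬Z ∧ Z
= ¬¬¬Z ∧ Z
= ¬Z ∧ Z
= False

False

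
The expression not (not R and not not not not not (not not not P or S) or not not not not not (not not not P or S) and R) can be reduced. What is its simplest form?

not (not R and not not not not not (not not not P or S) or not not not not not (not not not P or S) and R)
= not not not not not not (not not not P or S)   — distribution
= not not not not (not not not P or S)   — double negation
= not not (not not not P or S)   — double negation
= not not (not P or S)   — double negation
= not P or S   — double negation

not P or S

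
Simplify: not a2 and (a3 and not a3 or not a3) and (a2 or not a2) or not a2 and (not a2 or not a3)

not a2 and (a3 and not a3 or not a3) and (a2 or not a2) or not a2 and (not a2 or not a3)
= not a2 and not a3 and (a2 or not a2) or not a2 and (not a2 or not a3)   (complement / identity)
= not a2 and not a3 and (a2 or not a2) or not a2   (absorption)
= not a2 and not a3 or not a2   (complement / identity)
= not a2   (absorption)

not a2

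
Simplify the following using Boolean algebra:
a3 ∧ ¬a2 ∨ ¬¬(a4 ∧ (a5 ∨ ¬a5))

a3 ∧ ¬a2 ∨ a4

a3 ∧ ¬a2 ∨ ¬¬(a4 ∧ (a5 ∨ ¬a5))
= a3 ∧ ¬a2 ∨ a4 ∧ (a5 ∨ ¬a5)   (double negation)
= a3 ∧ ¬a2 ∨ a4   (complement / identity)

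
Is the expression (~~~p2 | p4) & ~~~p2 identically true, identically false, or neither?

neither

(~~~p2 | p4) & ~~~p2
= ~~~p2
= ~p2
This depends on p2, so it is not a constant.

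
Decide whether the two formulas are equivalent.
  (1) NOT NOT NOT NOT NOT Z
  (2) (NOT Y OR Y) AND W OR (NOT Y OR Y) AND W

No

E1: NOT NOT NOT NOT NOT Z
    = NOT NOT NOT Z   (double negation)
    = NOT Z   (double negation)
E2: (NOT Y OR Y) AND W OR (NOT Y OR Y) AND W
    = (NOT Y OR Y) AND W   (idempotence)
    = W   (complement / identity)
These differ: at W=0, Y=0, Z=0, E1 = 1 but E2 = 0.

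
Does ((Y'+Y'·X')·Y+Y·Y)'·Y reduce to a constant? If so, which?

yes, False

((Y'+Y'·X')·Y+Y·Y)'·Y
= (Y'·Y+Y·Y)'·Y   — absorption
= Y'·Y   — distribution
= 0   — complement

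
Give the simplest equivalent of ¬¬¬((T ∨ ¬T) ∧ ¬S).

S

¬¬¬((T ∨ ¬T) ∧ ¬S)
= ¬((T ∨ ¬T) ∧ ¬S)   [double negation]
= ¬¬S   [complement / identity]
= S   [double negation]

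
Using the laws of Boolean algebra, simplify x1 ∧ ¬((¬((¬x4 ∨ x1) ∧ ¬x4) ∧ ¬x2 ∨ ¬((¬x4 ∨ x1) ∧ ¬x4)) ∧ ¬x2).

x1 ∧ ¬((¬((¬x4 ∨ x1) ∧ ¬x4) ∧ ¬x2 ∨ ¬((¬x4 ∨ x1) ∧ ¬x4)) ∧ ¬x2)
= x1 ∧ ¬(¬((¬x4 ∨ x1) ∧ ¬x4) ∧ ¬x2)   — absorption
= x1 ∧ ¬(¬¬x4 ∧ ¬x2)   — absorption
= x1 ∧ (¬x4 ∨ x2)   — De Morgan

x1 ∧ (¬x4 ∨ x2)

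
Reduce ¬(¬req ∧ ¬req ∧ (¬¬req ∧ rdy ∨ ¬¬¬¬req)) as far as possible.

¬(¬req ∧ ¬req ∧ (¬¬req ∧ rdy ∨ ¬¬¬¬req))
= ¬(¬req ∧ ¬req ∧ (¬¬req ∧ rdy ∨ ¬¬req))   [double negation]
= ¬(¬req ∧ (¬¬req ∧ rdy ∨ ¬¬req))   [idempotence]
= ¬(¬req ∧ ¬¬req)   [absorption]
= req ∨ ¬req   [De Morgan]
= True   [complement]

True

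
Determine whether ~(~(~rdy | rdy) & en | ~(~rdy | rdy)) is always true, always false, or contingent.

~(~(~rdy | rdy) & en | ~(~rdy | rdy))
= ~~(~rdy | rdy)
= ~rdy | rdy
= 1

always true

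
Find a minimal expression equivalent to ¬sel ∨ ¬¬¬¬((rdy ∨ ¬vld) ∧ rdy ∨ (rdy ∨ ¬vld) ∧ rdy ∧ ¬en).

¬sel ∨ ¬¬¬¬((rdy ∨ ¬vld) ∧ rdy ∨ (rdy ∨ ¬vld) ∧ rdy ∧ ¬en)
= ¬sel ∨ ¬¬¬¬((rdy ∨ ¬vld) ∧ rdy)   [absorption]
= ¬sel ∨ ¬¬¬¬rdy   [absorption]
= ¬sel ∨ ¬¬rdy   [double negation]
= ¬sel ∨ rdy   [double negation]

¬sel ∨ rdy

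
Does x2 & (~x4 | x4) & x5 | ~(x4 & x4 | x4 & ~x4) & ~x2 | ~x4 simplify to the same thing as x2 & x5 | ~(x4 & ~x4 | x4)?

E1: x2 & (~x4 | x4) & x5 | ~(x4 & x4 | x4 & ~x4) & ~x2 | ~x4
    = x2 & x5 | ~(x4 & x4 | x4 & ~x4) & ~x2 | ~x4   — complement / identity
    = x2 & x5 | ~x4 & ~x2 | ~x4   — distribution
    = x2 & x5 | ~x4   — absorption
E2: x2 & x5 | ~(x4 & ~x4 | x4)
    = x2 & x5 | ~x4   — complement / identity
Both reduce to x2 & x5 | ~x4, so they are equivalent.

Yes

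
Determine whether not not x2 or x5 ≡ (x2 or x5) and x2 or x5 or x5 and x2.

E1: not not x2 or x5
    = x2 or x5   [double negation]
E2: (x2 or x5) and x2 or x5 or x5 and x2
    = (x2 or x5) and x2 or x5   [absorption]
    = x2 or x5   [absorption]
Both reduce to x2 or x5, so they are equivalent.

Yes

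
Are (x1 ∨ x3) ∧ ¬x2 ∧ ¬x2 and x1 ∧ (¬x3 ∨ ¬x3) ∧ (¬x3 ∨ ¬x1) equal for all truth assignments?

E1: (x1 ∨ x3) ∧ ¬x2 ∧ ¬x2
    = (x1 ∨ x3) ∧ ¬x2
E2: x1 ∧ (¬x3 ∨ ¬x3) ∧ (¬x3 ∨ ¬x1)
    = x1 ∧ (¬x3 ∧ ¬x1 ∨ ¬x3)
    = x1 ∧ ¬x3
These differ: at x1=0, x2=0, x3=1, E1 = 1 but E2 = 0.

No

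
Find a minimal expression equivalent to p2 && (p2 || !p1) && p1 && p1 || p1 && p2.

p2 && (p2 || !p1) && p1 && p1 || p1 && p2
= p2 && p1 && p1 || p1 && p2
= p2 && (p1 && p1 || p1)
= p2 && (p1 || p1)
= p2 && p1

p2 && p1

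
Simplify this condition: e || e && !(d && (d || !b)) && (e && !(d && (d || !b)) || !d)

e

e || e && !(d && (d || !b)) && (e && !(d && (d || !b)) || !d)
= e || e && !(d && (d || !b))   — absorption
= e || e && !d   — absorption
= e   — absorption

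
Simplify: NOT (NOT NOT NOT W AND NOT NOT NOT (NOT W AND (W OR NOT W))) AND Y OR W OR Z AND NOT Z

Y OR W

NOT (NOT NOT NOT W AND NOT NOT NOT (NOT W AND (W OR NOT W))) AND Y OR W OR Z AND NOT Z
= NOT (NOT NOT NOT W AND NOT NOT NOT (NOT W AND (W OR NOT W))) AND Y OR W   [complement / identity]
= NOT (NOT NOT NOT W AND NOT (NOT W AND (W OR NOT W))) AND Y OR W   [double negation]
= (NOT NOT W OR NOT W AND (W OR NOT W)) AND Y OR W   [De Morgan]
= (W OR NOT W AND (W OR NOT W)) AND Y OR W   [double negation]
= (W OR NOT W) AND Y OR W   [complement / identity]
= Y OR W   [complement / identity]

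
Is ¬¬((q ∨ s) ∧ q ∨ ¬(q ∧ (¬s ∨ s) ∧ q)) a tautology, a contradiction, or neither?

¬¬((q ∨ s) ∧ q ∨ ¬(q ∧ (¬s ∨ s) ∧ q))
= ¬¬(q ∨ ¬(q ∧ (¬s ∨ s) ∧ q))   [absorption]
= ¬¬(q ∨ ¬(q ∧ q))   [complement / identity]
= q ∨ ¬(q ∧ q)   [double negation]
= q ∨ ¬q   [idempotence]
= True   [complement]

tautology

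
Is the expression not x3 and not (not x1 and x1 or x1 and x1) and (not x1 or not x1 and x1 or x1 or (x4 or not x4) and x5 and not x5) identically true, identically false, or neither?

neither

not x3 and not (not x1 and x1 or x1 and x1) and (not x1 or not x1 and x1 or x1 or (x4 or not x4) and x5 and not x5)
= not x3 and not (not x1 and x1 or x1 and x1) and (not x1 or x1 or (x4 or not x4) and x5 and not x5)   (complement / identity)
= not x3 and not (not x1 and x1 or x1 and x1) and (not x1 or x1 or x5 and not x5)   (complement / identity)
= not x3 and not (not x1 and x1 or x1 and x1) and (not x1 or x1)   (complement / identity)
= not x3 and not (not x1 and x1 or x1 and x1)   (complement / identity)
= not x3 and not x1   (distribution)
This depends on x1, x3, so it is not a constant.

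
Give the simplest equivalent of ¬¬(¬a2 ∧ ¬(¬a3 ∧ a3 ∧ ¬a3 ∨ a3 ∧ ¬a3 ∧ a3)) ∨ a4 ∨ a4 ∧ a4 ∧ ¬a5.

¬a2 ∨ a4

¬¬(¬a2 ∧ ¬(¬a3 ∧ a3 ∧ ¬a3 ∨ a3 ∧ ¬a3 ∧ a3)) ∨ a4 ∨ a4 ∧ a4 ∧ ¬a5
= ¬¬(¬a2 ∧ ¬(¬a3 ∧ a3 ∧ ¬a3 ∨ a3 ∧ ¬a3 ∧ a3)) ∨ a4 ∨ a4 ∧ ¬a5   [idempotence]
= ¬(a2 ∨ ¬a3 ∧ a3 ∧ ¬a3 ∨ a3 ∧ ¬a3 ∧ a3) ∨ a4 ∨ a4 ∧ ¬a5   [De Morgan]
= ¬(a2 ∨ ¬a3 ∧ a3 ∧ ¬a3 ∨ a3 ∧ ¬a3 ∧ a3) ∨ a4   [absorption]
= ¬(a2 ∨ a3 ∧ ¬a3) ∨ a4   [distribution]
= ¬a2 ∨ a4   [complement / identity]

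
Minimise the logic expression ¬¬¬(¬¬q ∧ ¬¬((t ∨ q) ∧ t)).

¬¬¬(¬¬q ∧ ¬¬((t ∨ q) ∧ t))
= ¬¬(¬q ∨ ¬((t ∨ q) ∧ t))   — De Morgan
= ¬q ∨ ¬((t ∨ q) ∧ t)   — double negation
= ¬q ∨ ¬t   — absorption

¬q ∨ ¬t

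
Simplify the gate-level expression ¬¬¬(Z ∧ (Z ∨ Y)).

¬¬¬(Z ∧ (Z ∨ Y))
= ¬¬¬Z   (absorption)
= ¬Z   (double negation)

¬Z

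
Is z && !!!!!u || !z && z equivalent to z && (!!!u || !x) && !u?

Yes

E1: z && !!!!!u || !z && z
    = z && !!!!!u
    = z && !!!u
    = z && !u
E2: z && (!!!u || !x) && !u
    = z && (!u || !x) && !u
    = z && !u
Both reduce to z && !u, so they are equivalent.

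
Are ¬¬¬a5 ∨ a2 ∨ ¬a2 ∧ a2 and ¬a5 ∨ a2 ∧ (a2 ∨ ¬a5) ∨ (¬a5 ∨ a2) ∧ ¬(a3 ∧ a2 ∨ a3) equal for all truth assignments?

E1: ¬¬¬a5 ∨ a2 ∨ ¬a2 ∧ a2
    = ¬¬¬a5 ∨ a2
    = ¬a5 ∨ a2
E2: ¬a5 ∨ a2 ∧ (a2 ∨ ¬a5) ∨ (¬a5 ∨ a2) ∧ ¬(a3 ∧ a2 ∨ a3)
    = ¬a5 ∨ a2 ∨ (¬a5 ∨ a2) ∧ ¬(a3 ∧ a2 ∨ a3)
    = ¬a5 ∨ a2 ∨ (¬a5 ∨ a2) ∧ ¬a3
    = ¬a5 ∨ a2
Both reduce to ¬a5 ∨ a2, so they are equivalent.

Yes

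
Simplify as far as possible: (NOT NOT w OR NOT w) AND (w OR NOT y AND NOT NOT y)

w

(NOT NOT w OR NOT w) AND (w OR NOT y AND NOT NOT y)
= (NOT NOT w OR NOT w) AND (w OR NOT y AND y)   (double negation)
= (w OR NOT w) AND (w OR NOT y AND y)   (double negation)
= (w OR NOT w) AND w   (complement / identity)
= w   (complement / identity)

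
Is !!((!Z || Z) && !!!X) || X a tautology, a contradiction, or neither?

!!((!Z || Z) && !!!X) || X
= !!!!!X || X   [complement / identity]
= !!!X || X   [double negation]
= !X || X   [double negation]
= true   [complement]

tautology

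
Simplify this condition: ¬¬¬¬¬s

¬¬¬¬¬s
= ¬¬¬s
= ¬s

¬s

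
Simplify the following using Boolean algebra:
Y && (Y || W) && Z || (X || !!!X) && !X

Y && Z || !X

Y && (Y || W) && Z || (X || !!!X) && !X
= Y && (Y || W) && Z || (X || !X) && !X   (double negation)
= Y && (Y || W) && Z || !X   (complement / identity)
= Y && Z || !X   (absorption)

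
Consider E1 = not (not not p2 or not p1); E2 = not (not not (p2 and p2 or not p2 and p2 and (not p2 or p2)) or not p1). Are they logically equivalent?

E1: not (not not p2 or not p1)
    = not p2 and p1   [De Morgan]
E2: not (not not (p2 and p2 or not p2 and p2 and (not p2 or p2)) or not p1)
    = not (not not (p2 and p2 or not p2 and p2) or not p1)   [complement / identity]
    = not (not not p2 or not p1)   [distribution]
    = not p2 and p1   [De Morgan]
Both reduce to not p2 and p1, so they are equivalent.

Yes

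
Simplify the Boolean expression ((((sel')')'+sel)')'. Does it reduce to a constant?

1

((((sel')')'+sel)')'
= ((sel')')'+sel   (double negation)
= sel'+sel   (double negation)
= 1   (complement)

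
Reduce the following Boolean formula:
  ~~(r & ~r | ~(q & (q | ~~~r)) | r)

~q | r

~~(r & ~r | ~(q & (q | ~~~r)) | r)
= ~~(r & ~r | ~(q & (q | ~r)) | r)   — double negation
= ~~(~(q & (q | ~r)) | r)   — complement / identity
= ~~(~q | r)   — absorption
= ~q | r   — double negation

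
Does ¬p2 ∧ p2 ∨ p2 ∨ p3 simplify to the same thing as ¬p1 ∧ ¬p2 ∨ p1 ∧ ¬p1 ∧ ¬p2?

No

E1: ¬p2 ∧ p2 ∨ p2 ∨ p3
    = p2 ∨ p3   — complement / identity
E2: ¬p1 ∧ ¬p2 ∨ p1 ∧ ¬p1 ∧ ¬p2
    = ¬p2 ∧ (¬p1 ∨ p1 ∧ ¬p1)   — distribution
    = ¬p2 ∧ ¬p1   — complement / identity
These differ: at p1=1, p2=1, p3=1, E1 = 1 but E2 = 0.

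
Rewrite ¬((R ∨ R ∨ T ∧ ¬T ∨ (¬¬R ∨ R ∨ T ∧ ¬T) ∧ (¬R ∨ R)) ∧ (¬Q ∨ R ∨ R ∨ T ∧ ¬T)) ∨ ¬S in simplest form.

¬R ∨ ¬S

¬((R ∨ R ∨ T ∧ ¬T ∨ (¬¬R ∨ R ∨ T ∧ ¬T) ∧ (¬R ∨ R)) ∧ (¬Q ∨ R ∨ R ∨ T ∧ ¬T)) ∨ ¬S
= ¬(R ∨ R ∨ T ∧ ¬T ∨ (¬¬R ∨ R ∨ T ∧ ¬T) ∧ (¬R ∨ R) ∧ ¬Q) ∨ ¬S   [distribution]
= ¬(R ∨ R ∨ T ∧ ¬T ∨ (¬¬R ∨ R ∨ T ∧ ¬T) ∧ ¬Q) ∨ ¬S   [complement / identity]
= ¬(R ∨ R ∨ T ∧ ¬T ∨ (R ∨ R ∨ T ∧ ¬T) ∧ ¬Q) ∨ ¬S   [double negation]
= ¬(R ∨ R ∨ T ∧ ¬T) ∨ ¬S   [absorption]
= ¬(R ∨ T ∧ ¬T) ∨ ¬S   [idempotence]
= ¬R ∨ ¬S   [complement / identity]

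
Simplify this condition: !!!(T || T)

!!!(T || T)
= !!!T
= !T

!T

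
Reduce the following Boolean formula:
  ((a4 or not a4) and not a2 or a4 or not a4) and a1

((a4 or not a4) and not a2 or a4 or not a4) and a1
= (a4 or not a4) and a1
= a1

a1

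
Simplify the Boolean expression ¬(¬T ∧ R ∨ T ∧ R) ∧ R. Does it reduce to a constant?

False

¬(¬T ∧ R ∨ T ∧ R) ∧ R
= ¬R ∧ R
= False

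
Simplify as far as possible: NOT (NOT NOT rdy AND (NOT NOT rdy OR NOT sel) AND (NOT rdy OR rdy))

NOT rdy

NOT (NOT NOT rdy AND (NOT NOT rdy OR NOT sel) AND (NOT rdy OR rdy))
= NOT (NOT NOT rdy AND (NOT NOT rdy OR NOT sel))
= NOT NOT NOT rdy
= NOT rdy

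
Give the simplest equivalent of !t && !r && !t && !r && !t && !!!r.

!t && !r && !t && !r && !t && !!!r
= !t && !r && !t && !r && !t && !r   — double negation
= !t && !r && !t && !r   — idempotence
= !t && !r   — idempotence

!t && !r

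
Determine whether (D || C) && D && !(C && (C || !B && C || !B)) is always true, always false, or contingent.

contingent

(D || C) && D && !(C && (C || !B && C || !B))
= (D || C) && D && !(C && (C || !B))   — absorption
= D && !(C && (C || !B))   — absorption
= D && !C   — absorption
This depends on C, D, so it is not a constant.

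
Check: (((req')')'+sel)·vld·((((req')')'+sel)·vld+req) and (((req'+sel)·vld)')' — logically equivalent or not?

E1: (((req')')'+sel)·vld·((((req')')'+sel)·vld+req)
    = (((req')')'+sel)·vld
    = (req'+sel)·vld
E2: (((req'+sel)·vld)')'
    = (req'+sel)·vld
Both reduce to (req'+sel)·vld, so they are equivalent.

Yes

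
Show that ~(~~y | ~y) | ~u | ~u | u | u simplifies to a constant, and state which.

1

~(~~y | ~y) | ~u | ~u | u | u
= ~(~~y | ~y) | ~u | ~u | u   [idempotence]
= ~y & y | ~u | ~u | u   [De Morgan]
= ~u | ~u | u   [complement / identity]
= ~u | u   [idempotence]
= 1   [complement]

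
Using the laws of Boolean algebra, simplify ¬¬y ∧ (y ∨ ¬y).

y

¬¬y ∧ (y ∨ ¬y)
= ¬¬y
= y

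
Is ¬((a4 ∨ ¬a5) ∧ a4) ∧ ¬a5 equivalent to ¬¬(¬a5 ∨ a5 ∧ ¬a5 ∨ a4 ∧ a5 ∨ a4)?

No

E1: ¬((a4 ∨ ¬a5) ∧ a4) ∧ ¬a5
    = ¬a4 ∧ ¬a5
E2: ¬¬(¬a5 ∨ a5 ∧ ¬a5 ∨ a4 ∧ a5 ∨ a4)
    = ¬a5 ∨ a5 ∧ ¬a5 ∨ a4 ∧ a5 ∨ a4
    = ¬a5 ∨ a5 ∧ ¬a5 ∨ a4
    = ¬a5 ∨ a4
These differ: at a4=1, a5=0, E1 = 0 but E2 = 1.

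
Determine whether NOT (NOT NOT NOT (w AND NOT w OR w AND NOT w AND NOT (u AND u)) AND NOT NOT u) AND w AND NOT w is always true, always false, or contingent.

always false

NOT (NOT NOT NOT (w AND NOT w OR w AND NOT w AND NOT (u AND u)) AND NOT NOT u) AND w AND NOT w
= NOT (NOT NOT NOT (w AND NOT w OR w AND NOT w AND NOT u) AND NOT NOT u) AND w AND NOT w   — idempotence
= NOT (NOT NOT NOT (w AND NOT w) AND NOT NOT u) AND w AND NOT w   — absorption
= NOT (NOT (w AND NOT w) AND NOT NOT u) AND w AND NOT w   — double negation
= (w AND NOT w OR NOT u) AND w AND NOT w   — De Morgan
= w AND NOT w   — absorption
= FALSE   — complement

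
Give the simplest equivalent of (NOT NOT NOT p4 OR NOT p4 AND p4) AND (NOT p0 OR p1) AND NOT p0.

NOT p4 AND NOT p0

(NOT NOT NOT p4 OR NOT p4 AND p4) AND (NOT p0 OR p1) AND NOT p0
= (NOT NOT NOT p4 OR NOT p4 AND p4) AND NOT p0
= NOT NOT NOT p4 AND NOT p0
= NOT p4 AND NOT p0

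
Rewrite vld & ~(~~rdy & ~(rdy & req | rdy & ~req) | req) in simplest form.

vld & ~req

vld & ~(~~rdy & ~(rdy & req | rdy & ~req) | req)
= vld & ~(rdy & ~(rdy & req | rdy & ~req) | req)   [double negation]
= vld & ~(rdy & ~rdy | req)   [distribution]
= vld & ~req   [complement / identity]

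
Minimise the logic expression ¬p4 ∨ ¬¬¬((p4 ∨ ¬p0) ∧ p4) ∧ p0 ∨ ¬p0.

¬p4 ∨ ¬¬¬((p4 ∨ ¬p0) ∧ p4) ∧ p0 ∨ ¬p0
= ¬p4 ∨ ¬((p4 ∨ ¬p0) ∧ p4) ∧ p0 ∨ ¬p0
= ¬p4 ∨ ¬p4 ∧ p0 ∨ ¬p0
= ¬p4 ∨ ¬p0

¬p4 ∨ ¬p0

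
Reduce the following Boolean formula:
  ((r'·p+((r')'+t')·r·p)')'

((r'·p+((r')'+t')·r·p)')'
= ((r'·p+(r+t')·r·p)')'   (double negation)
= ((r'·p+r·p)')'   (absorption)
= (p')'   (distribution)
= p   (double negation)

p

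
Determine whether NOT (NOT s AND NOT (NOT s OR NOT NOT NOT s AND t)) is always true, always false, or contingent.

always true

NOT (NOT s AND NOT (NOT s OR NOT NOT NOT s AND t))
= NOT (NOT s AND NOT (NOT s OR NOT s AND t))
= NOT (NOT s AND NOT NOT s)
= s OR NOT s
= TRUE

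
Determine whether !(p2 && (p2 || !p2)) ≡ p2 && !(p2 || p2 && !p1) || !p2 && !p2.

Yes

E1: !(p2 && (p2 || !p2))
    = !p2   (complement / identity)
E2: p2 && !(p2 || p2 && !p1) || !p2 && !p2
    = p2 && !p2 || !p2 && !p2   (absorption)
    = !p2   (distribution)
Both reduce to !p2, so they are equivalent.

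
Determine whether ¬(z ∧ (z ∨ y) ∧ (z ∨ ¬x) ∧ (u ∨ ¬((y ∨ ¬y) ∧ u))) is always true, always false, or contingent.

contingent

¬(z ∧ (z ∨ y) ∧ (z ∨ ¬x) ∧ (u ∨ ¬((y ∨ ¬y) ∧ u)))
= ¬(z ∧ (z ∨ ¬x) ∧ (u ∨ ¬((y ∨ ¬y) ∧ u)))   — absorption
= ¬(z ∧ (z ∨ ¬x) ∧ (u ∨ ¬u))   — complement / identity
= ¬(z ∧ (z ∨ ¬x))   — complement / identity
= ¬z   — absorption
This depends on z, so it is not a constant.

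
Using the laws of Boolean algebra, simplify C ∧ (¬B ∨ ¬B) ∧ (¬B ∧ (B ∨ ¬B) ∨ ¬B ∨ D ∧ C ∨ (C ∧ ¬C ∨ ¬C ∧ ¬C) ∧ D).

C ∧ ¬B

C ∧ (¬B ∨ ¬B) ∧ (¬B ∧ (B ∨ ¬B) ∨ ¬B ∨ D ∧ C ∨ (C ∧ ¬C ∨ ¬C ∧ ¬C) ∧ D)
= C ∧ (¬B ∨ ¬B) ∧ (¬B ∧ (B ∨ ¬B) ∨ ¬B ∨ D ∧ C ∨ ¬C ∧ D)   — distribution
= C ∧ (¬B ∨ ¬B) ∧ (¬B ∨ ¬B ∨ D ∧ C ∨ ¬C ∧ D)   — complement / identity
= C ∧ (¬B ∨ ¬B) ∧ (¬B ∨ ¬B ∨ D)   — distribution
= C ∧ (¬B ∨ ¬B)   — absorption
= C ∧ ¬B   — idempotence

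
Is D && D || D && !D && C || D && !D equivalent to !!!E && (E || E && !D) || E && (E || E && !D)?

No

E1: D && D || D && !D && C || D && !D
    = D && D || D && !D   — absorption
    = D   — distribution
E2: !!!E && (E || E && !D) || E && (E || E && !D)
    = !E && (E || E && !D) || E && (E || E && !D)   — double negation
    = E || E && !D   — distribution
    = E   — absorption
These differ: at C=1, D=1, E=0, E1 = 1 but E2 = 0.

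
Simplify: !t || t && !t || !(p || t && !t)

!t || t && !t || !(p || t && !t)
= !t || t && !t || !p   — complement / identity
= !t || !p   — complement / identity

!t || !p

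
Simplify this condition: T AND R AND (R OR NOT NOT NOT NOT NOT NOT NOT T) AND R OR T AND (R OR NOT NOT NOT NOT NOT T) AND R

T AND R AND (R OR NOT NOT NOT NOT NOT NOT NOT T) AND R OR T AND (R OR NOT NOT NOT NOT NOT T) AND R
= T AND R AND (R OR NOT NOT NOT NOT NOT T) AND R OR T AND (R OR NOT NOT NOT NOT NOT T) AND R   — double negation
= (R OR NOT NOT NOT NOT NOT T) AND R AND (T AND R OR T)   — distribution
= (R OR NOT NOT NOT T) AND R AND (T AND R OR T)   — double negation
= (R OR NOT NOT NOT T) AND R AND T   — absorption
= (R OR NOT T) AND R AND T   — double negation
= R AND T   — absorption

R AND T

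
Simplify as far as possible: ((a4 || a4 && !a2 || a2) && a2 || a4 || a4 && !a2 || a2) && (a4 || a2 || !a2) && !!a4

((a4 || a4 && !a2 || a2) && a2 || a4 || a4 && !a2 || a2) && (a4 || a2 || !a2) && !!a4
= (a4 || a4 && !a2 || a2) && (a4 || a2 || !a2) && !!a4   [absorption]
= (a4 || a2) && (a4 || a2 || !a2) && !!a4   [absorption]
= (a4 || a2) && !!a4   [absorption]
= (a4 || a2) && a4   [double negation]
= a4   [absorption]

a4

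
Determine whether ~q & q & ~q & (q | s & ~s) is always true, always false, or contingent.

~q & q & ~q & (q | s & ~s)
= ~q & q & ~q & q   — complement / identity
= ~q & q   — idempotence
= 0   — complement

always false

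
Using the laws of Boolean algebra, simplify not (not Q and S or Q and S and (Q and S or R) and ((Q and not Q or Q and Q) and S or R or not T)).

not S

not (not Q and S or Q and S and (Q and S or R) and ((Q and not Q or Q and Q) and S or R or not T))
= not (not Q and S or Q and S and (Q and S or R) and (Q and S or R or not T))
= not (not Q and S or Q and S and (Q and S or R))
= not (not Q and S or Q and S)
= not S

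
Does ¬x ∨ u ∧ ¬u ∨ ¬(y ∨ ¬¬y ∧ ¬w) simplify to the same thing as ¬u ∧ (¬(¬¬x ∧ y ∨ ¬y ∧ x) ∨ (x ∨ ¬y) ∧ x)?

E1: ¬x ∨ u ∧ ¬u ∨ ¬(y ∨ ¬¬y ∧ ¬w)
    = ¬x ∨ u ∧ ¬u ∨ ¬(y ∨ y ∧ ¬w)   [double negation]
    = ¬x ∨ ¬(y ∨ y ∧ ¬w)   [complement / identity]
    = ¬x ∨ ¬y   [absorption]
E2: ¬u ∧ (¬(¬¬x ∧ y ∨ ¬y ∧ x) ∨ (x ∨ ¬y) ∧ x)
    = ¬u ∧ (¬(¬¬x ∧ y ∨ ¬y ∧ x) ∨ x)   [absorption]
    = ¬u ∧ (¬(x ∧ y ∨ ¬y ∧ x) ∨ x)   [double negation]
    = ¬u ∧ (¬x ∨ x)   [distribution]
    = ¬u   [complement / identity]
These differ: at u=1, w=1, x=1, y=0, E1 = 1 but E2 = 0.

No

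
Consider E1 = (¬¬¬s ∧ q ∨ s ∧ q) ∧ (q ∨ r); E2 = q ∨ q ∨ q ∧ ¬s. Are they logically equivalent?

E1: (¬¬¬s ∧ q ∨ s ∧ q) ∧ (q ∨ r)
    = (¬s ∧ q ∨ s ∧ q) ∧ (q ∨ r)   — double negation
    = q ∧ (q ∨ r)   — distribution
    = q   — absorption
E2: q ∨ q ∨ q ∧ ¬s
    = q ∨ q   — absorption
    = q   — idempotence
Both reduce to q, so they are equivalent.

Yes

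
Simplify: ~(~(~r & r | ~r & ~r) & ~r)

~(~(~r & r | ~r & ~r) & ~r)
= ~(~~r & ~r)   (distribution)
= ~r | r   (De Morgan)
= 1   (complement)

1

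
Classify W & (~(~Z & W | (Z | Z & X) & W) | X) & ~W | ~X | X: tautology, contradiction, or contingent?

W & (~(~Z & W | (Z | Z & X) & W) | X) & ~W | ~X | X
= W & (~(~Z & W | Z & W) | X) & ~W | ~X | X   — absorption
= W & (~W | X) & ~W | ~X | X   — distribution
= W & ~W | ~X | X   — absorption
= ~X | X   — complement / identity
= 1   — complement

tautology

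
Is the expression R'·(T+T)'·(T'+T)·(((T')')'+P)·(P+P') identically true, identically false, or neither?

neither

R'·(T+T)'·(T'+T)·(((T')')'+P)·(P+P')
= R'·T'·(T'+T)·(((T')')'+P)·(P+P')
= R'·T'·(T'+T)·(((T')')'+P)
= R'·T'·(T'+T)·(T'+P)
= R'·T'·(T'+P)
= R'·T'
This depends on R, T, so it is not a constant.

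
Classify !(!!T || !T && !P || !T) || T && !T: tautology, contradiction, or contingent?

contradiction

!(!!T || !T && !P || !T) || T && !T
= !(!!T || !T) || T && !T   [absorption]
= !(!!T || !T)   [complement / identity]
= !T && T   [De Morgan]
= false   [complement]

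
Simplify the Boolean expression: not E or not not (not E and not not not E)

not E or not not (not E and not not not E)
= not E or not not (not E and not E)   (double negation)
= not E or not not not E   (idempotence)
= not E or not E   (double negation)
= not E   (idempotence)

not E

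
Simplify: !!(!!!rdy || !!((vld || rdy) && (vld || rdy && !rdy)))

!rdy || vld

!!(!!!rdy || !!((vld || rdy) && (vld || rdy && !rdy)))
= !(!!rdy && !((vld || rdy) && (vld || rdy && !rdy)))   (De Morgan)
= !(!!rdy && !((vld || rdy) && vld))   (complement / identity)
= !(!!rdy && !vld)   (absorption)
= !rdy || vld   (De Morgan)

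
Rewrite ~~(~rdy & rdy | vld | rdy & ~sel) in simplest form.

~~(~rdy & rdy | vld | rdy & ~sel)
= ~rdy & rdy | vld | rdy & ~sel   — double negation
= vld | rdy & ~sel   — complement / identity

vld | rdy & ~sel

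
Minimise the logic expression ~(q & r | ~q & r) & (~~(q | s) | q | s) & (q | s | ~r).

~r & (q | s)

~(q & r | ~q & r) & (~~(q | s) | q | s) & (q | s | ~r)
= ~r & (~~(q | s) | q | s) & (q | s | ~r)   — distribution
= ~r & (q | s | q | s) & (q | s | ~r)   — double negation
= ~r & (q | s | (q | s) & ~r)   — distribution
= ~r & (q | s)   — absorption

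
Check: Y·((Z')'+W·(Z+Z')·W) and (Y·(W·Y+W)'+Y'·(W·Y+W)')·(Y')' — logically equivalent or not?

No

E1: Y·((Z')'+W·(Z+Z')·W)
    = Y·((Z')'+W·W)   [complement / identity]
    = Y·((Z')'+W)   [idempotence]
    = Y·(Z+W)   [double negation]
E2: (Y·(W·Y+W)'+Y'·(W·Y+W)')·(Y')'
    = (W·Y+W)'·(Y')'   [distribution]
    = W'·(Y')'   [absorption]
    = W'·Y   [double negation]
These differ: at W=0, Y=1, Z=0, E1 = 0 but E2 = 1.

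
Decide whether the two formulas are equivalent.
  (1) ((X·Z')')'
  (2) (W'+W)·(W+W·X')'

No

E1: ((X·Z')')'
    = X·Z'   — double negation
E2: (W'+W)·(W+W·X')'
    = (W'+W)·W'   — absorption
    = W'   — complement / identity
These differ: at W=0, X=0, Z=0, E1 = 0 but E2 = 1.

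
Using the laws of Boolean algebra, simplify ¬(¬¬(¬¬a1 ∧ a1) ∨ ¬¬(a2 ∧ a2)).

¬a1 ∧ ¬a2

¬(¬¬(¬¬a1 ∧ a1) ∨ ¬¬(a2 ∧ a2))
= ¬(¬¬(¬¬a1 ∧ a1) ∨ ¬¬a2)   (idempotence)
= ¬(¬¬a1 ∧ a1) ∧ ¬a2   (De Morgan)
= ¬(a1 ∧ a1) ∧ ¬a2   (double negation)
= ¬a1 ∧ ¬a2   (idempotence)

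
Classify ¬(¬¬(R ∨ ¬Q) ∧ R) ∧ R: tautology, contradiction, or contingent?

¬(¬¬(R ∨ ¬Q) ∧ R) ∧ R
= ¬((R ∨ ¬Q) ∧ R) ∧ R
= ¬R ∧ R
= False

contradiction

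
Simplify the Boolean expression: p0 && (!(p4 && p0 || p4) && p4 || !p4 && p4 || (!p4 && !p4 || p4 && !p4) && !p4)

p0 && (!(p4 && p0 || p4) && p4 || !p4 && p4 || (!p4 && !p4 || p4 && !p4) && !p4)
= p0 && (!(p4 && p0 || p4) && p4 || !p4 && p4 || !p4 && (!p4 || p4) && !p4)   — distribution
= p0 && (!p4 && p4 || !p4 && p4 || !p4 && (!p4 || p4) && !p4)   — absorption
= p0 && (!p4 && p4 || !p4 && p4 || !p4 && !p4)   — complement / identity
= p0 && (!p4 && p4 || !p4 && !p4)   — complement / identity
= p0 && !p4   — distribution

p0 && !p4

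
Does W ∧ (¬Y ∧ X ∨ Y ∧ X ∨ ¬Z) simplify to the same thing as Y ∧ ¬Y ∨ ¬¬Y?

E1: W ∧ (¬Y ∧ X ∨ Y ∧ X ∨ ¬Z)
    = W ∧ (X ∨ ¬Z)   (distribution)
E2: Y ∧ ¬Y ∨ ¬¬Y
    = Y ∧ ¬Y ∨ Y   (double negation)
    = Y   (complement / identity)
These differ: at W=1, X=0, Y=0, Z=0, E1 = 1 but E2 = 0.

No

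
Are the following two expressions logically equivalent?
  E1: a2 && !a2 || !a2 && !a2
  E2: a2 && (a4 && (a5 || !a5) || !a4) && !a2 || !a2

E1: a2 && !a2 || !a2 && !a2
    = !a2   — distribution
E2: a2 && (a4 && (a5 || !a5) || !a4) && !a2 || !a2
    = a2 && (a4 || !a4) && !a2 || !a2   — complement / identity
    = a2 && !a2 || !a2   — complement / identity
    = !a2   — complement / identity
Both reduce to !a2, so they are equivalent.

Yes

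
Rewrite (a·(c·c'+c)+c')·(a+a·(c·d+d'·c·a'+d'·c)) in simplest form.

a

(a·(c·c'+c)+c')·(a+a·(c·d+d'·c·a'+d'·c))
= (a·(c·c'+c)+c')·(a+a·(c·d+d'·c))   [absorption]
= (a·c+c')·(a+a·(c·d+d'·c))   [complement / identity]
= (a·c+c')·(a+a·c)   [distribution]
= c'·a+a·c   [distribution]
= a   [distribution]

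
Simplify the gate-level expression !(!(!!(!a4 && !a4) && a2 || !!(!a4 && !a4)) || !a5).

!(!(!!(!a4 && !a4) && a2 || !!(!a4 && !a4)) || !a5)
= (!!(!a4 && !a4) && a2 || !!(!a4 && !a4)) && a5   — De Morgan
= !!(!a4 && !a4) && a5   — absorption
= !!!a4 && a5   — idempotence
= !a4 && a5   — double negation

!a4 && a5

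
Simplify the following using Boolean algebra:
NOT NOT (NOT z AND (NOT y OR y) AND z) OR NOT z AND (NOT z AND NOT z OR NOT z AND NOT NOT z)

NOT NOT (NOT z AND (NOT y OR y) AND z) OR NOT z AND (NOT z AND NOT z OR NOT z AND NOT NOT z)
= NOT NOT (NOT z AND (NOT y OR y) AND z) OR NOT z AND (NOT z AND NOT z OR NOT z AND z)   — double negation
= NOT NOT (NOT z AND z) OR NOT z AND (NOT z AND NOT z OR NOT z AND z)   — complement / identity
= NOT NOT (NOT z AND z) OR NOT z AND NOT z   — distribution
= NOT z AND z OR NOT z AND NOT z   — double negation
= NOT z   — distribution

NOT z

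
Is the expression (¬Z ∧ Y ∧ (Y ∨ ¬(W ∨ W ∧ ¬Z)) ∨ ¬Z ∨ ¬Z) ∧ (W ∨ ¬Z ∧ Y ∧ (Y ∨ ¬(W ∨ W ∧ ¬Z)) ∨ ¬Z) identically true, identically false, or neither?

(¬Z ∧ Y ∧ (Y ∨ ¬(W ∨ W ∧ ¬Z)) ∨ ¬Z ∨ ¬Z) ∧ (W ∨ ¬Z ∧ Y ∧ (Y ∨ ¬(W ∨ W ∧ ¬Z)) ∨ ¬Z)
= ¬Z ∧ W ∨ ¬Z ∧ Y ∧ (Y ∨ ¬(W ∨ W ∧ ¬Z)) ∨ ¬Z
= ¬Z ∧ W ∨ ¬Z ∧ Y ∧ (Y ∨ ¬W) ∨ ¬Z
= ¬Z ∧ W ∨ ¬Z ∧ Y ∨ ¬Z
= ¬Z ∧ W ∨ ¬Z
= ¬Z
This depends on Z, so it is not a constant.

neither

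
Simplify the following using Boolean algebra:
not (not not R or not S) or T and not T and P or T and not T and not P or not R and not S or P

not (not not R or not S) or T and not T and P or T and not T and not P or not R and not S or P
= not R and S or T and not T and P or T and not T and not P or not R and not S or P   — De Morgan
= not R and S or T and not T or not R and not S or P   — distribution
= not R and S or not R and not S or P   — complement / identity
= not R or P   — distribution

not R or P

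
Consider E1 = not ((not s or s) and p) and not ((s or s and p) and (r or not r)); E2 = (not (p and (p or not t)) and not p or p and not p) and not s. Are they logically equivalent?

Yes

E1: not ((not s or s) and p) and not ((s or s and p) and (r or not r))
    = not p and not ((s or s and p) and (r or not r))   — complement / identity
    = not p and not (s or s and p)   — complement / identity
    = not p and not s   — absorption
E2: (not (p and (p or not t)) and not p or p and not p) and not s
    = (not p and not p or p and not p) and not s   — absorption
    = not p and not s   — distribution
Both reduce to not p and not s, so they are equivalent.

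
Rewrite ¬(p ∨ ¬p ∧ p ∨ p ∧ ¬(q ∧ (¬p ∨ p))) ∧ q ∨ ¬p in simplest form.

¬(p ∨ ¬p ∧ p ∨ p ∧ ¬(q ∧ (¬p ∨ p))) ∧ q ∨ ¬p
= ¬(p ∨ p ∧ ¬(q ∧ (¬p ∨ p))) ∧ q ∨ ¬p   [complement / identity]
= ¬(p ∨ p ∧ ¬q) ∧ q ∨ ¬p   [complement / identity]
= ¬p ∧ q ∨ ¬p   [absorption]
= ¬p   [absorption]

¬p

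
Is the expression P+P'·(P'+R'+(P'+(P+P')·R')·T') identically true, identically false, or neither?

P+P'·(P'+R'+(P'+(P+P')·R')·T')
= P+P'·(P'+R'+(P'+R')·T')   (complement / identity)
= P+P'·(P'+R')   (absorption)
= P+P'   (absorption)
= 1   (complement)

identically true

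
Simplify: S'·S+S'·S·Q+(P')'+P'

1

S'·S+S'·S·Q+(P')'+P'
= S'·S+(P')'+P'   (absorption)
= (P')'+P'   (complement / identity)
= P+P'   (double negation)
= 1   (complement)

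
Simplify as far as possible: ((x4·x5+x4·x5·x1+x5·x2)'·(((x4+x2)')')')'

((x4·x5+x4·x5·x1+x5·x2)'·(((x4+x2)')')')'
= ((x4·x5+x5·x2)'·(((x4+x2)')')')'
= ((x4·x5+x5·x2)'·(x4+x2)')'
= x4·x5+x5·x2+x4+x2
= (x4+x2)·x5+x4+x2
= x4+x2

x4+x2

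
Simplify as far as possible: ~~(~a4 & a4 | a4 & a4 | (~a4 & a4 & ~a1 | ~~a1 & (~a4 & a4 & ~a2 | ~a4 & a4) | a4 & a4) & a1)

~~(~a4 & a4 | a4 & a4 | (~a4 & a4 & ~a1 | ~~a1 & (~a4 & a4 & ~a2 | ~a4 & a4) | a4 & a4) & a1)
= ~~(~a4 & a4 | a4 & a4 | (~a4 & a4 & ~a1 | ~~a1 & ~a4 & a4 | a4 & a4) & a1)   [absorption]
= ~~(~a4 & a4 | a4 & a4 | (~a4 & a4 & ~a1 | a1 & ~a4 & a4 | a4 & a4) & a1)   [double negation]
= ~~(~a4 & a4 | a4 & a4 | (~a4 & a4 | a4 & a4) & a1)   [distribution]
= ~~(~a4 & a4 | a4 & a4)   [absorption]
= ~a4 & a4 | a4 & a4   [double negation]
= a4   [distribution]

a4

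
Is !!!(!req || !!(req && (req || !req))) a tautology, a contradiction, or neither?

contradiction

!!!(!req || !!(req && (req || !req)))
= !!!(!req || !!req)   (complement / identity)
= !(!req || !!req)   (double negation)
= req && !req   (De Morgan)
= false   (complement)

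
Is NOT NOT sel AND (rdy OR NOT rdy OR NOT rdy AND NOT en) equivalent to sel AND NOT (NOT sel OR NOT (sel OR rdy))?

E1: NOT NOT sel AND (rdy OR NOT rdy OR NOT rdy AND NOT en)
    = NOT NOT sel AND (rdy OR NOT rdy)   — absorption
    = NOT NOT sel   — complement / identity
    = sel   — double negation
E2: sel AND NOT (NOT sel OR NOT (sel OR rdy))
    = sel AND sel AND (sel OR rdy)   — De Morgan
    = sel AND sel   — absorption
    = sel   — idempotence
Both reduce to sel, so they are equivalent.

Yes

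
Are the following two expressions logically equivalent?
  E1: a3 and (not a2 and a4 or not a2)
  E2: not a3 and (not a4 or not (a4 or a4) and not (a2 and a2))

No

E1: a3 and (not a2 and a4 or not a2)
    = a3 and not a2   (absorption)
E2: not a3 and (not a4 or not (a4 or a4) and not (a2 and a2))
    = not a3 and (not a4 or not (a4 or a4) and not a2)   (idempotence)
    = not a3 and (not a4 or not a4 and not a2)   (idempotence)
    = not a3 and not a4   (absorption)
These differ: at a2=0, a3=0, a4=0, E1 = 0 but E2 = 1.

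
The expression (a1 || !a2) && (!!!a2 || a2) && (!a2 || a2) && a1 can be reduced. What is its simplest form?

a1

(a1 || !a2) && (!!!a2 || a2) && (!a2 || a2) && a1
= (a1 || !a2) && (!a2 || a2) && (!a2 || a2) && a1   — double negation
= (a1 || !a2) && (!a2 || a2) && a1   — idempotence
= (a1 || !a2) && a1   — complement / identity
= a1   — absorption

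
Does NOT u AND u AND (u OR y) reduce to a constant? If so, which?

NOT u AND u AND (u OR y)
= NOT u AND u
= FALSE

yes, False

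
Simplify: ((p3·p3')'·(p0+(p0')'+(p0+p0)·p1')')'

p0

((p3·p3')'·(p0+(p0')'+(p0+p0)·p1')')'
= ((p3·p3')'·(p0+p0+(p0+p0)·p1')')'   (double negation)
= ((p3·p3')'·(p0+p0)')'   (absorption)
= p3·p3'+p0+p0   (De Morgan)
= p0+p0   (complement / identity)
= p0   (idempotence)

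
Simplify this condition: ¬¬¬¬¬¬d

d

¬¬¬¬¬¬d
= ¬¬¬¬d
= ¬¬d
= d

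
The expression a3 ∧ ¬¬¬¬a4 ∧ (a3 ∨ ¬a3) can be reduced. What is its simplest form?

a3 ∧ ¬¬¬¬a4 ∧ (a3 ∨ ¬a3)
= a3 ∧ ¬¬a4 ∧ (a3 ∨ ¬a3)   (double negation)
= a3 ∧ ¬¬a4   (complement / identity)
= a3 ∧ a4   (double negation)

a3 ∧ a4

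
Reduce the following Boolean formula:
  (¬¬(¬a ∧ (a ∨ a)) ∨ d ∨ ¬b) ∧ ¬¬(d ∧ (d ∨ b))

(¬¬(¬a ∧ (a ∨ a)) ∨ d ∨ ¬b) ∧ ¬¬(d ∧ (d ∨ b))
= (¬¬(¬a ∧ a) ∨ d ∨ ¬b) ∧ ¬¬(d ∧ (d ∨ b))   — idempotence
= (¬a ∧ a ∨ d ∨ ¬b) ∧ ¬¬(d ∧ (d ∨ b))   — double negation
= (¬a ∧ a ∨ d ∨ ¬b) ∧ ¬¬d   — absorption
= (d ∨ ¬b) ∧ ¬¬d   — complement / identity
= (d ∨ ¬b) ∧ d   — double negation
= d   — absorption

d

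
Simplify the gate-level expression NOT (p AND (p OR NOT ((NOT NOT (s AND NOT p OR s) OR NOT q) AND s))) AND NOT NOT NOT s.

NOT p AND NOT s

NOT (p AND (p OR NOT ((NOT NOT (s AND NOT p OR s) OR NOT q) AND s))) AND NOT NOT NOT s
= NOT (p AND (p OR NOT ((NOT NOT (s AND NOT p OR s) OR NOT q) AND s))) AND NOT s   [double negation]
= NOT (p AND (p OR NOT ((s AND NOT p OR s OR NOT q) AND s))) AND NOT s   [double negation]
= NOT (p AND (p OR NOT ((s OR NOT q) AND s))) AND NOT s   [absorption]
= NOT (p AND (p OR NOT s)) AND NOT s   [absorption]
= NOT p AND NOT s   [absorption]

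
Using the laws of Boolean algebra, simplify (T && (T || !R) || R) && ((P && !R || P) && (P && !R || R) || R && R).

R || T && P

(T && (T || !R) || R) && ((P && !R || P) && (P && !R || R) || R && R)
= (T && (T || !R) || R) && (P && !R || P && R || R && R)   [distribution]
= (T && (T || !R) || R) && (P || R && R)   [distribution]
= (T || R) && (P || R && R)   [absorption]
= (T || R) && (P || R)   [idempotence]
= R || T && P   [distribution]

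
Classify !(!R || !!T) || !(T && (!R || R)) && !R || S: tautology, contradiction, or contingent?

contingent

!(!R || !!T) || !(T && (!R || R)) && !R || S
= !(!R || !!T) || !T && !R || S
= R && !T || !T && !R || S
= !T || S
This depends on S, T, so it is not a constant.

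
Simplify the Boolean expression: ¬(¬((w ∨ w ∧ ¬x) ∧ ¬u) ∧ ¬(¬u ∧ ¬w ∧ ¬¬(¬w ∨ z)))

¬u

¬(¬((w ∨ w ∧ ¬x) ∧ ¬u) ∧ ¬(¬u ∧ ¬w ∧ ¬¬(¬w ∨ z)))
= ¬(¬((w ∨ w ∧ ¬x) ∧ ¬u) ∧ ¬(¬u ∧ ¬w ∧ (¬w ∨ z)))   (double negation)
= ¬(¬((w ∨ w ∧ ¬x) ∧ ¬u) ∧ ¬(¬u ∧ ¬w))   (absorption)
= (w ∨ w ∧ ¬x) ∧ ¬u ∨ ¬u ∧ ¬w   (De Morgan)
= w ∧ ¬u ∨ ¬u ∧ ¬w   (absorption)
= ¬u   (distribution)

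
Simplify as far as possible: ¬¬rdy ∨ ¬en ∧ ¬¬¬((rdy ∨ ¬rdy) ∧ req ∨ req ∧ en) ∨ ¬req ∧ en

¬¬rdy ∨ ¬en ∧ ¬¬¬((rdy ∨ ¬rdy) ∧ req ∨ req ∧ en) ∨ ¬req ∧ en
= ¬¬rdy ∨ ¬en ∧ ¬¬¬(req ∨ req ∧ en) ∨ ¬req ∧ en   [complement / identity]
= ¬¬rdy ∨ ¬en ∧ ¬(req ∨ req ∧ en) ∨ ¬req ∧ en   [double negation]
= ¬¬rdy ∨ ¬en ∧ ¬req ∨ ¬req ∧ en   [absorption]
= ¬¬rdy ∨ ¬req   [distribution]
= rdy ∨ ¬req   [double negation]

rdy ∨ ¬req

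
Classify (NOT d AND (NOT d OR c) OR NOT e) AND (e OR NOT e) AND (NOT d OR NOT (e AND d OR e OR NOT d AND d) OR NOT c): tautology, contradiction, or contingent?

contingent

(NOT d AND (NOT d OR c) OR NOT e) AND (e OR NOT e) AND (NOT d OR NOT (e AND d OR e OR NOT d AND d) OR NOT c)
= (NOT d AND (NOT d OR c) OR NOT e) AND (e OR NOT e) AND (NOT d OR NOT (e OR NOT d AND d) OR NOT c)   (absorption)
= (NOT d AND (NOT d OR c) OR NOT e) AND (NOT d OR NOT (e OR NOT d AND d) OR NOT c)   (complement / identity)
= (NOT d AND (NOT d OR c) OR NOT e) AND (NOT d OR NOT e OR NOT c)   (complement / identity)
= (NOT d OR NOT e) AND (NOT d OR NOT e OR NOT c)   (absorption)
= NOT d OR NOT e   (absorption)
This depends on d, e, so it is not a constant.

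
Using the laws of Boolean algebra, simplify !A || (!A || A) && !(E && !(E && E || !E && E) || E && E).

!A || (!A || A) && !(E && !(E && E || !E && E) || E && E)
= !A || (!A || A) && !(E && !E || E && E)   — distribution
= !A || (!A || A) && !E   — distribution
= !A || !E   — complement / identity

!A || !E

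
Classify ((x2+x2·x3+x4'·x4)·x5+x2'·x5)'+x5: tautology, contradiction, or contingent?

((x2+x2·x3+x4'·x4)·x5+x2'·x5)'+x5
= ((x2+x2·x3)·x5+x2'·x5)'+x5   (complement / identity)
= (x2·x5+x2'·x5)'+x5   (absorption)
= x5'+x5   (distribution)
= 1   (complement)

tautology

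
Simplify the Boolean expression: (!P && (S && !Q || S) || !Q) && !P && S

(!P && (S && !Q || S) || !Q) && !P && S
= (!P && S || !Q) && !P && S   [absorption]
= !P && S   [absorption]

!P && S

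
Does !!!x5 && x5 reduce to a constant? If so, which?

yes, False

!!!x5 && x5
= !x5 && x5   (double negation)
= false   (complement)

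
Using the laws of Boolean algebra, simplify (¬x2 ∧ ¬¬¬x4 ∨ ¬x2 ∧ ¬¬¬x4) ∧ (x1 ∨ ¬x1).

(¬x2 ∧ ¬¬¬x4 ∨ ¬x2 ∧ ¬¬¬x4) ∧ (x1 ∨ ¬x1)
= ¬x2 ∧ ¬¬¬x4 ∧ (x1 ∨ ¬x1)
= ¬x2 ∧ ¬¬¬x4
= ¬x2 ∧ ¬x4

¬x2 ∧ ¬x4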